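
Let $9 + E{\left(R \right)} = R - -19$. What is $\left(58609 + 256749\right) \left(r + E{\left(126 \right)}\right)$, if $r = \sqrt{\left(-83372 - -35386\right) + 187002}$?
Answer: $42888688 + 630716 \sqrt{34754} \approx 1.6047 \cdot 10^{8}$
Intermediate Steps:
$E{\left(R \right)} = 10 + R$ ($E{\left(R \right)} = -9 + \left(R - -19\right) = -9 + \left(R + 19\right) = -9 + \left(19 + R\right) = 10 + R$)
$r = 2 \sqrt{34754}$ ($r = \sqrt{\left(-83372 + 35386\right) + 187002} = \sqrt{-47986 + 187002} = \sqrt{139016} = 2 \sqrt{34754} \approx 372.85$)
$\left(58609 + 256749\right) \left(r + E{\left(126 \right)}\right) = \left(58609 + 256749\right) \left(2 \sqrt{34754} + \left(10 + 126\right)\right) = 315358 \left(2 \sqrt{34754} + 136\right) = 315358 \left(136 + 2 \sqrt{34754}\right) = 42888688 + 630716 \sqrt{34754}$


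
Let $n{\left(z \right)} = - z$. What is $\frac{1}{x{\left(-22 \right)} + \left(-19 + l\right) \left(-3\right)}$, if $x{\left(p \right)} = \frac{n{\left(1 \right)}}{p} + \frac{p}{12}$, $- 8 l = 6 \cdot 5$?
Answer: $\frac{132}{8773} \approx 0.015046$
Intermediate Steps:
$l = - \frac{15}{4}$ ($l = - \frac{6 \cdot 5}{8} = \left(- \frac{1}{8}\right) 30 = - \frac{15}{4} \approx -3.75$)
$x{\left(p \right)} = - \frac{1}{p} + \frac{p}{12}$ ($x{\left(p \right)} = \frac{\left(-1\right) 1}{p} + \frac{p}{12} = - \frac{1}{p} + p \frac{1}{12} = - \frac{1}{p} + \frac{p}{12}$)
$\frac{1}{x{\left(-22 \right)} + \left(-19 + l\right) \left(-3\right)} = \frac{1}{\left(- \frac{1}{-22} + \frac{1}{12} \left(-22\right)\right) + \left(-19 - \frac{15}{4}\right) \left(-3\right)} = \frac{1}{\left(\left(-1\right) \left(- \frac{1}{22}\right) - \frac{11}{6}\right) - - \frac{273}{4}} = \frac{1}{\left(\frac{1}{22} - \frac{11}{6}\right) + \frac{273}{4}} = \frac{1}{- \frac{59}{33} + \frac{273}{4}} = \frac{1}{\frac{8773}{132}} = \frac{132}{8773}$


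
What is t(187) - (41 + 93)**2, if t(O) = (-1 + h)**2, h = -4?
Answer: -17931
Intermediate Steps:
t(O) = 25 (t(O) = (-1 - 4)**2 = (-5)**2 = 25)
t(187) - (41 + 93)**2 = 25 - (41 + 93)**2 = 25 - 1*134**2 = 25 - 1*17956 = 25 - 17956 = -17931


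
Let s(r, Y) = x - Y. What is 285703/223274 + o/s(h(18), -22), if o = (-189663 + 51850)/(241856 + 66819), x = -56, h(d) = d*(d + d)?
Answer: 757302189903/585812366575 ≈ 1.2927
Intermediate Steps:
h(d) = 2*d² (h(d) = d*(2*d) = 2*d²)
s(r, Y) = -56 - Y
o = -137813/308675 ≈ -0.44647
285703/223274 + o/s(h(18), -22) = 285703/223274 - 137813/(308675*(-56 - 1*(-22))) = 285703*(1/223274) - 137813/(308675*(-56 + 22)) = 285703/223274 - 137813/308675/(-34) = 285703/223274 - 137813/308675*(-1/34) = 285703/223274 + 137813/10494950 = 757302189903/585812366575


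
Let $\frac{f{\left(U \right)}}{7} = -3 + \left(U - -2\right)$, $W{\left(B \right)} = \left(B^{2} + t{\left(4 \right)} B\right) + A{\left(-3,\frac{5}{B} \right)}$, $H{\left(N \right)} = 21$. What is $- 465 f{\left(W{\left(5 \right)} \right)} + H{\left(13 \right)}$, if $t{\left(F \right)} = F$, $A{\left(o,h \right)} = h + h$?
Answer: $-149709$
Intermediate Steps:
$A{\left(o,h \right)} = 2 h$
$W{\left(B \right)} = B^{2} + 4 B + \frac{10}{B}$ ($W{\left(B \right)} = \left(B^{2} + 4 B\right) + 2 \frac{5}{B} = \left(B^{2} + 4 B\right) + \frac{10}{B} = B^{2} + 4 B + \frac{10}{B}$)
$f{\left(U \right)} = -7 + 7 U$ ($f{\left(U \right)} = 7 \left(-3 + \left(U - -2\right)\right) = 7 \left(-3 + \left(U + 2\right)\right) = 7 \left(-3 + \left(2 + U\right)\right) = 7 \left(-1 + U\right) = -7 + 7 U$)
$- 465 f{\left(W{\left(5 \right)} \right)} + H{\left(13 \right)} = - 465 \left(-7 + 7 \frac{10 + 5^{2} \left(4 + 5\right)}{5}\right) + 21 = - 465 \left(-7 + 7 \frac{10 + 25 \cdot 9}{5}\right) + 21 = - 465 \left(-7 + 7 \frac{10 + 225}{5}\right) + 21 = - 465 \left(-7 + 7 \cdot \frac{1}{5} \cdot 235\right) + 21 = - 465 \left(-7 + 7 \cdot 47\right) + 21 = - 465 \left(-7 + 329\right) + 21 = \left(-465\right) 322 + 21 = -149730 + 21 = -149709$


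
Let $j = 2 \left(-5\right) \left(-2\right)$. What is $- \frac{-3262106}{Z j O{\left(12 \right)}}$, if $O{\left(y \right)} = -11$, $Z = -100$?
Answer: $\frac{1631053}{11000} \approx 148.28$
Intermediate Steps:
$j = 20$ ($j = \left(-10\right) \left(-2\right) = 20$)
$- \frac{-3262106}{Z j O{\left(12 \right)}} = - \frac{-3262106}{\left(-100\right) 20 \left(-11\right)} = - \frac{-3262106}{\left(-2000\right) \left(-11\right)} = - \frac{-3262106}{22000} = \left(-1\right) \left(- \frac{1631053}{11000}\right) = \frac{1631053}{11000}$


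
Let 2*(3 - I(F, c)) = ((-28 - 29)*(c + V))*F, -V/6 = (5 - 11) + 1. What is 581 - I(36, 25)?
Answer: -55852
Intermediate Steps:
V = 30 (V = -6*((5 - 11) + 1) = -6*(-6 + 1) = -6*(-5) = 30)
I(F, c) = 3 - F*(-1710 - 57*c)/2 (I(F, c) = 3 - (-28 - 29)*(c + 30)*F/2 = 3 - (-57*(30 + c))*F/2 = 3 - (-1710 - 57*c)*F/2 = 3 - F*(-1710 - 57*c)/2)
581 - I(36, 25) = 581 - (3 + 855*36 + (57/2)*36*25) = 581 - (3 + 30780 + 25650) = 581 - 1*56433 = 581 - 56433 = -55852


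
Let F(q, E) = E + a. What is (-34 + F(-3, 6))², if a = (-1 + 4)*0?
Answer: 784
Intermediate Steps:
a = 0 (a = 3*0 = 0)
F(q, E) = E (F(q, E) = E + 0 = E)
(-34 + F(-3, 6))² = (-34 + 6)² = (-28)² = 784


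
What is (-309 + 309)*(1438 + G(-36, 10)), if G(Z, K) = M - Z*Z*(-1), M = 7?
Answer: 0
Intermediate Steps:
G(Z, K) = 7 + Z² (G(Z, K) = 7 - Z*Z*(-1) = 7 - Z²*(-1) = 7 - (-1)*Z² = 7 + Z²)
(-309 + 309)*(1438 + G(-36, 10)) = (-309 + 309)*(1438 + (7 + (-36)²)) = 0*(1438 + (7 + 1296)) = 0*(1438 + 1303) = 0*2741 = 0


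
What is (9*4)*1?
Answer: 36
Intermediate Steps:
(9*4)*1 = 36*1 = 36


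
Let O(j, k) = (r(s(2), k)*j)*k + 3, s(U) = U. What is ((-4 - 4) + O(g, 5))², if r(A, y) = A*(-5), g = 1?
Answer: 3025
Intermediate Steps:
r(A, y) = -5*A
O(j, k) = 3 - 10*j*k (O(j, k) = ((-5*2)*j)*k + 3 = (-10*j)*k + 3 = -10*j*k + 3 = 3 - 10*j*k)
((-4 - 4) + O(g, 5))² = ((-4 - 4) + (3 - 10*1*5))² = (-8 + (3 - 50))² = (-8 - 47)² = (-55)² = 3025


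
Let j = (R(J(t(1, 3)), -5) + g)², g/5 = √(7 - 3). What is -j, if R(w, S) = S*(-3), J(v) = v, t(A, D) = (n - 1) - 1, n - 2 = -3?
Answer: -625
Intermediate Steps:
n = -1 (n = 2 - 3 = -1)
t(A, D) = -3 (t(A, D) = (-1 - 1) - 1 = -2 - 1 = -3)
R(w, S) = -3*S
g = 10 (g = 5*√(7 - 3) = 5*√4 = 5*2 = 10)
j = 625 (j = (-3*(-5) + 10)² = (15 + 10)² = 25² = 625)
-j = -1*625 = -625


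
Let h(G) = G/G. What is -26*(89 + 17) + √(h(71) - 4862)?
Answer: -2756 + I*√4861 ≈ -2756.0 + 69.721*I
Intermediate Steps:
h(G) = 1
-26*(89 + 17) + √(h(71) - 4862) = -26*(89 + 17) + √(1 - 4862) = -26*106 + √(-4861) = -2756 + I*√4861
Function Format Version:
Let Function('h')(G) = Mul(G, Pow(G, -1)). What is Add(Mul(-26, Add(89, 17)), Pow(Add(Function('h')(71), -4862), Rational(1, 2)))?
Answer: Add(-2756, Mul(I, Pow(4861, Rational(1, 2)))) ≈ Add(-2756.0, Mul(69.721, I))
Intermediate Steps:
Function('h')(G) = 1
Add(Mul(-26, Add(89, 17)), Pow(Add(Function('h')(71), -4862), Rational(1, 2))) = Add(Mul(-26, Add(89, 17)), Pow(Add(1, -4862), Rational(1, 2))) = Add(Mul(-26, 106), Pow(-4861, Rational(1, 2))) = Add(-2756, Mul(I, Pow(4861, Rational(1, 2))))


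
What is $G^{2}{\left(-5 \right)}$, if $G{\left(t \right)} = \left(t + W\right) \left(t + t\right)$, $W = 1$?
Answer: $1600$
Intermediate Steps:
$G{\left(t \right)} = 2 t \left(1 + t\right)$ ($G{\left(t \right)} = \left(t + 1\right) \left(t + t\right) = \left(1 + t\right) 2 t = 2 t \left(1 + t\right)$)
$G^{2}{\left(-5 \right)} = \left(2 \left(-5\right) \left(1 - 5\right)\right)^{2} = \left(2 \left(-5\right) \left(-4\right)\right)^{2} = 40^{2} = 1600$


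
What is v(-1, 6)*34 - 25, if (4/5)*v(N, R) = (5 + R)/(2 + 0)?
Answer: 835/4 ≈ 208.75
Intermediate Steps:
v(N, R) = 25/8 + 5*R/8 (v(N, R) = 5*((5 + R)/(2 + 0))/4 = 5*((5 + R)/2)/4 = 5*((5 + R)*(½))/4 = 5*(5/2 + R/2)/4 = 25/8 + 5*R/8)
v(-1, 6)*34 - 25 = (25/8 + (5/8)*6)*34 - 25 = (25/8 + 15/4)*34 - 25 = (55/8)*34 - 25 = 935/4 - 25 = 835/4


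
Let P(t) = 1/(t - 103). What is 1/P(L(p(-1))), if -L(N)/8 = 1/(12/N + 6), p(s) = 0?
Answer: -103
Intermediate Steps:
L(N) = -8/(6 + 12/N) (L(N) = -8/(12/N + 6) = -8/(6 + 12/N))
P(t) = 1/(-103 + t)
1/P(L(p(-1))) = 1/(1/(-103 - 4*0/(6 + 3*0))) = 1/(1/(-103 - 4*0/(6 + 0))) = 1/(1/(-103 - 4*0/6)) = 1/(1/(-103 - 4*0*⅙)) = 1/(1/(-103 + 0)) = 1/(1/(-103)) = 1/(-1/103) = -103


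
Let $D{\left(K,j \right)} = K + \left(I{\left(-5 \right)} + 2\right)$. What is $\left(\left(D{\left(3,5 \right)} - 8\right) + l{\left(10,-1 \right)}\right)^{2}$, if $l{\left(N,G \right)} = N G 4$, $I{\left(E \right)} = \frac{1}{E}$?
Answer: $\frac{46656}{25} \approx 1866.2$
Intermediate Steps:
$l{\left(N,G \right)} = 4 G N$ ($l{\left(N,G \right)} = G N 4 = 4 G N$)
$D{\left(K,j \right)} = \frac{9}{5} + K$ ($D{\left(K,j \right)} = K + \left(\frac{1}{-5} + 2\right) = K + \left(- \frac{1}{5} + 2\right) = K + \frac{9}{5} = \frac{9}{5} + K$)
$\left(\left(D{\left(3,5 \right)} - 8\right) + l{\left(10,-1 \right)}\right)^{2} = \left(\left(\left(\frac{9}{5} + 3\right) - 8\right) + 4 \left(-1\right) 10\right)^{2} = \left(\left(\frac{24}{5} - 8\right) - 40\right)^{2} = \left(- \frac{16}{5} - 40\right)^{2} = \left(- \frac{216}{5}\right)^{2} = \frac{46656}{25}$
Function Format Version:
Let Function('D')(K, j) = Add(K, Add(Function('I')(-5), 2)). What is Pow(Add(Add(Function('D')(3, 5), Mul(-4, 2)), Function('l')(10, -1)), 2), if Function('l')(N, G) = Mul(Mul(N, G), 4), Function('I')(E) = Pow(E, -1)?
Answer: Rational(46656, 25) ≈ 1866.2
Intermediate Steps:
Function('l')(N, G) = Mul(4, G, N) (Function('l')(N, G) = Mul(Mul(G, N), 4) = Mul(4, G, N))
Function('D')(K, j) = Add(Rational(9, 5), K) (Function('D')(K, j) = Add(K, Add(Pow(-5, -1), 2)) = Add(K, Add(Rational(-1, 5), 2)) = Add(K, Rational(9, 5)) = Add(Rational(9, 5), K))
Pow(Add(Add(Function('D')(3, 5), Mul(-4, 2)), Function('l')(10, -1)), 2) = Pow(Add(Add(Add(Rational(9, 5), 3), Mul(-4, 2)), Mul(4, -1, 10)), 2) = Pow(Add(Add(Rational(24, 5), -8), -40), 2) = Pow(Add(Rational(-16, 5), -40), 2) = Pow(Rational(-216, 5), 2) = Rational(46656, 25)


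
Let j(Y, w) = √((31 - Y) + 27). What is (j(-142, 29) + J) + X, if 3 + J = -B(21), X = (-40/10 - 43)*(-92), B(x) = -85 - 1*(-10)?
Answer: 4396 + 10*√2 ≈ 4410.1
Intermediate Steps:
B(x) = -75 (B(x) = -85 + 10 = -75)
X = 4324 (X = (-40*⅒ - 43)*(-92) = (-4 - 43)*(-92) = -47*(-92) = 4324)
j(Y, w) = √(58 - Y)
J = 72 (J = -3 - 1*(-75) = -3 + 75 = 72)
(j(-142, 29) + J) + X = (√(58 - 1*(-142)) + 72) + 4324 = (√(58 + 142) + 72) + 4324 = (√200 + 72) + 4324 = (10*√2 + 72) + 4324 = (72 + 10*√2) + 4324 = 4396 + 10*√2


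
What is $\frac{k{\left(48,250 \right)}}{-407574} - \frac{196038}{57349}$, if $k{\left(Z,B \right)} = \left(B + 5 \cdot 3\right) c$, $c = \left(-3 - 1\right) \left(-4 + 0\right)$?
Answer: $- \frac{40071575786}{11686980663} \approx -3.4287$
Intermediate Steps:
$c = 16$ ($c = \left(-4\right) \left(-4\right) = 16$)
$k{\left(Z,B \right)} = 240 + 16 B$ ($k{\left(Z,B \right)} = \left(B + 5 \cdot 3\right) 16 = \left(B + 15\right) 16 = \left(15 + B\right) 16 = 240 + 16 B$)
$\frac{k{\left(48,250 \right)}}{-407574} - \frac{196038}{57349} = \frac{240 + 16 \cdot 250}{-407574} - \frac{196038}{57349} = \left(240 + 4000\right) \left(- \frac{1}{407574}\right) - \frac{196038}{57349} = 4240 \left(- \frac{1}{407574}\right) - \frac{196038}{57349} = - \frac{2120}{203787} - \frac{196038}{57349} = - \frac{40071575786}{11686980663}$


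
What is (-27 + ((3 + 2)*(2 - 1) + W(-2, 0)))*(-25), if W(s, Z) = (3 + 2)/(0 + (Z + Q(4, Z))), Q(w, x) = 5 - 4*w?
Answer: 6175/11 ≈ 561.36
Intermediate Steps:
W(s, Z) = 5/(-11 + Z) (W(s, Z) = (3 + 2)/(0 + (Z + (5 - 4*4))) = 5/(0 + (Z + (5 - 16))) = 5/(0 + (Z - 11)) = 5/(0 + (-11 + Z)) = 5/(-11 + Z))
(-27 + ((3 + 2)*(2 - 1) + W(-2, 0)))*(-25) = (-27 + ((3 + 2)*(2 - 1) + 5/(-11 + 0)))*(-25) = (-27 + (5*1 + 5/(-11)))*(-25) = (-27 + (5 + 5*(-1/11)))*(-25) = (-27 + (5 - 5/11))*(-25) = (-27 + 50/11)*(-25) = -247/11*(-25) = 6175/11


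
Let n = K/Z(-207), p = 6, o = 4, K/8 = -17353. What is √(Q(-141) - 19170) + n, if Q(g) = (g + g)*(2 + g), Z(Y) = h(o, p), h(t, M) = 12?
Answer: -34706/3 + 2*√5007 ≈ -11427.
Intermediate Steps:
K = -138824 (K = 8*(-17353) = -138824)
Z(Y) = 12
Q(g) = 2*g*(2 + g) (Q(g) = (2*g)*(2 + g) = 2*g*(2 + g))
n = -34706/3 (n = -138824/12 = -138824*1/12 = -34706/3 ≈ -11569.)
√(Q(-141) - 19170) + n = √(2*(-141)*(2 - 141) - 19170) - 34706/3 = √(2*(-141)*(-139) - 19170) - 34706/3 = √(39198 - 19170) - 34706/3 = √20028 - 34706/3 = 2*√5007 - 34706/3 = -34706/3 + 2*√5007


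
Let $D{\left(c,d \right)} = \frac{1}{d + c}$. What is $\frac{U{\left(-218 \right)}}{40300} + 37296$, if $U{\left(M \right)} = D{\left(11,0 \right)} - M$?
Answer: $\frac{16533319199}{443300} \approx 37296.0$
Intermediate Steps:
$D{\left(c,d \right)} = \frac{1}{c + d}$
$U{\left(M \right)} = \frac{1}{11} - M$ ($U{\left(M \right)} = \frac{1}{11 + 0} - M = \frac{1}{11} - M$)
$\frac{U{\left(-218 \right)}}{40300} + 37296 = \frac{\frac{1}{11} - -218}{40300} + 37296 = \left(\frac{1}{11} + 218\right) \frac{1}{40300} + 37296 = \frac{2399}{11} \cdot \frac{1}{40300} + 37296 = \frac{2399}{443300} + 37296 = \frac{16533319199}{443300}$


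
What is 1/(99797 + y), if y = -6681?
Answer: 1/93116 ≈ 1.0739e-5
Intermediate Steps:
1/(99797 + y) = 1/(99797 - 6681) = 1/93116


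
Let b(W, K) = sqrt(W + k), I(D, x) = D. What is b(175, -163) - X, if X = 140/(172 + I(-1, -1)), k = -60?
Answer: -140/171 + sqrt(115) ≈ 9.9051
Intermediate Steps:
b(W, K) = sqrt(-60 + W) (b(W, K) = sqrt(W - 60) = sqrt(-60 + W))
X = 140/171 (X = 140/(172 - 1) = 140/171 ≈ 0.81871)
b(175, -163) - X = sqrt(-60 + 175) - 1*140/171 = sqrt(115) - 140/171 = -140/171 + sqrt(115)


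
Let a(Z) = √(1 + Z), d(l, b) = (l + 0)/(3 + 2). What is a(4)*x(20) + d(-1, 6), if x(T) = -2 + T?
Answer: -⅕ + 18*√5 ≈ 40.049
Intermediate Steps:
d(l, b) = l/5
a(4)*x(20) + d(-1, 6) = √(1 + 4)*(-2 + 20) + (⅕)*(-1) = √5*18 - ⅕ = 18*√5 - ⅕ = -⅕ + 18*√5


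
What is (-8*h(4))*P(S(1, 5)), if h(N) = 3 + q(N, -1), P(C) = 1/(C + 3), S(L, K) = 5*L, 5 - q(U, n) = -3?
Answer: -11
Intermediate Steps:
q(U, n) = 8 (q(U, n) = 5 - 1*(-3) = 5 + 3 = 8)
P(C) = 1/(3 + C)
h(N) = 11 (h(N) = 3 + 8 = 11)
(-8*h(4))*P(S(1, 5)) = (-8*11)/(3 + 5*1) = -88/(3 + 5) = -88/8 = -88*⅛ = -11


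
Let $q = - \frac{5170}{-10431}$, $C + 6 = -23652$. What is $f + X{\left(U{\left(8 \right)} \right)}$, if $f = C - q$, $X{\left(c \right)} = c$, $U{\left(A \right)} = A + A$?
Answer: $- \frac{246614872}{10431} \approx -23643.0$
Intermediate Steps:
$C = -23658$ ($C = -6 - 23652 = -23658$)
$q = \frac{5170}{10431}$ ($q = \left(-5170\right) \left(- \frac{1}{10431}\right) = \frac{5170}{10431} \approx 0.49564$)
$U{\left(A \right)} = 2 A$
$f = - \frac{246781768}{10431}$ ($f = -23658 - \frac{5170}{10431} = - \frac{246781768}{10431} \approx -23659.0$)
$f + X{\left(U{\left(8 \right)} \right)} = - \frac{246781768}{10431} + 2 \cdot 8 = - \frac{246781768}{10431} + 16 = - \frac{246614872}{10431}$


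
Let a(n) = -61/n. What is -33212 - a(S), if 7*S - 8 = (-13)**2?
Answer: -5878097/177 ≈ -33210.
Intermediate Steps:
S = 177/7 (S = 8/7 + (1/7)*(-13)**2 = 8/7 + (1/7)*169 = 8/7 + 169/7 = 177/7 ≈ 25.286)
-33212 - a(S) = -33212 - (-61)/177/7 = -33212 - (-61)*7/177 = -33212 - 1*(-427/177) = -33212 + 427/177 = -5878097/177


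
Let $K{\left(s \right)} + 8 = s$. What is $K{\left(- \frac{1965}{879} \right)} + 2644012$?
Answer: $\frac{774692517}{293} \approx 2.644 \cdot 10^{6}$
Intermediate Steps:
$K{\left(s \right)} = -8 + s$
$K{\left(- \frac{1965}{879} \right)} + 2644012 = \left(-8 - \frac{1965}{879}\right) + 2644012 = \left(-8 - \frac{655}{293}\right) + 2644012 = - \frac{2999}{293} + 2644012 = \frac{774692517}{293}$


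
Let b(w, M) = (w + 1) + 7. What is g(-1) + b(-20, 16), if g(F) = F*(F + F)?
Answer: -10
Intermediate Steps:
b(w, M) = 8 + w (b(w, M) = (1 + w) + 7 = 8 + w)
g(F) = 2*F**2 (g(F) = F*(2*F) = 2*F**2)
g(-1) + b(-20, 16) = 2*(-1)**2 + (8 - 20) = 2*1 - 12 = 2 - 12 = -10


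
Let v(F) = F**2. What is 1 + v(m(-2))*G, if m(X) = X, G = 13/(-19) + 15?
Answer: 1107/19 ≈ 58.263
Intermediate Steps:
G = 272/19 (G = 13*(-1/19) + 15 = -13/19 + 15 = 272/19 ≈ 14.316)
1 + v(m(-2))*G = 1 + (-2)**2*(272/19) = 1 + 4*(272/19) = 1 + 1088/19 = 1107/19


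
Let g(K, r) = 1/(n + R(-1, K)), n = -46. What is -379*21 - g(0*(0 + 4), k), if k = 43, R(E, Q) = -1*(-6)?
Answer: -318359/40 ≈ -7959.0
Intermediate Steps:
R(E, Q) = 6
g(K, r) = -1/40 (g(K, r) = 1/(-46 + 6) = 1/(-40) = -1/40)
-379*21 - g(0*(0 + 4), k) = -379*21 - 1*(-1/40) = -7959 + 1/40 = -318359/40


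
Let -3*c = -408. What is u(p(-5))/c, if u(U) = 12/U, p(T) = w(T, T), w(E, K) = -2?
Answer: -3/68 ≈ -0.044118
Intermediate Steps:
p(T) = -2
c = 136 (c = -⅓*(-408) = 136)
u(p(-5))/c = (12/(-2))/136 = (12*(-½))*(1/136) = -6*1/136 = -3/68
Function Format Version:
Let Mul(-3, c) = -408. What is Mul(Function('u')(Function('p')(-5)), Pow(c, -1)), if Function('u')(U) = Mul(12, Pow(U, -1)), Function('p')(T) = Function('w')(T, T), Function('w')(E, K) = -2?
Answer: Rational(-3, 68) ≈ -0.044118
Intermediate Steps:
Function('p')(T) = -2
c = 136 (c = Mul(Rational(-1, 3), -408) = 136)
Mul(Function('u')(Function('p')(-5)), Pow(c, -1)) = Mul(Mul(12, Pow(-2, -1)), Pow(136, -1)) = Mul(Mul(12, Rational(-1, 2)), Rational(1, 136)) = Mul(-6, Rational(1, 136)) = Rational(-3, 68)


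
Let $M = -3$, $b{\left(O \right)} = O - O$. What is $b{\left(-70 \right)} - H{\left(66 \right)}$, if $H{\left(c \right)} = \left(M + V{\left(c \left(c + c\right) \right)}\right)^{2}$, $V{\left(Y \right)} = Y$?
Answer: $-75846681$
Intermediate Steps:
$b{\left(O \right)} = 0$
$H{\left(c \right)} = \left(-3 + 2 c^{2}\right)^{2}$ ($H{\left(c \right)} = \left(-3 + c \left(c + c\right)\right)^{2} = \left(-3 + c 2 c\right)^{2} = \left(-3 + 2 c^{2}\right)^{2}$)
$b{\left(-70 \right)} - H{\left(66 \right)} = 0 - \left(-3 + 2 \cdot 66^{2}\right)^{2} = 0 - \left(-3 + 2 \cdot 4356\right)^{2} = 0 - \left(-3 + 8712\right)^{2} = 0 - 8709^{2} = 0 - 75846681 = -75846681$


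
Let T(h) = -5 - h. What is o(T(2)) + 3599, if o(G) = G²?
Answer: 3648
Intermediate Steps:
o(T(2)) + 3599 = (-5 - 1*2)² + 3599 = (-5 - 2)² + 3599 = (-7)² + 3599 = 49 + 3599 = 3648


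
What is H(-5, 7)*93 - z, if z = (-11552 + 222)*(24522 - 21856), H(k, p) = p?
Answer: 30206431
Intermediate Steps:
z = -30205780 (z = -11330*2666 = -30205780)
H(-5, 7)*93 - z = 7*93 - 1*(-30205780) = 651 + 30205780 = 30206431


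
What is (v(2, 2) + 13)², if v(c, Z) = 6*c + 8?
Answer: 1089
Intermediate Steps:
v(c, Z) = 8 + 6*c
(v(2, 2) + 13)² = ((8 + 6*2) + 13)² = ((8 + 12) + 13)² = (20 + 13)² = 33² = 1089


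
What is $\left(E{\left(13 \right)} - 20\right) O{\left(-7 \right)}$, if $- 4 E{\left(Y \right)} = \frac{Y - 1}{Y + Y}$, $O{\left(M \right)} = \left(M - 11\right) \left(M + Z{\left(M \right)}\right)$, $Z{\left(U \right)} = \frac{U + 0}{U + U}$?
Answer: $- \frac{4707}{2} \approx -2353.5$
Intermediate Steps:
$Z{\left(U \right)} = \frac{1}{2}$ ($Z{\left(U \right)} = \frac{U}{2 U} = U \frac{1}{2 U} = \frac{1}{2}$)
$O{\left(M \right)} = \left(\frac{1}{2} + M\right) \left(-11 + M\right)$ ($O{\left(M \right)} = \left(M - 11\right) \left(M + \frac{1}{2}\right) = \left(-11 + M\right) \left(\frac{1}{2} + M\right) = \left(\frac{1}{2} + M\right) \left(-11 + M\right)$)
$E{\left(Y \right)} = - \frac{-1 + Y}{8 Y}$ ($E{\left(Y \right)} = - \frac{\left(Y - 1\right) \frac{1}{Y + Y}}{4} = - \frac{\left(-1 + Y\right) \frac{1}{2 Y}}{4} = - \frac{\frac{1}{2} \frac{1}{Y} \left(-1 + Y\right)}{4} = - \frac{-1 + Y}{8 Y}$)
$\left(E{\left(13 \right)} - 20\right) O{\left(-7 \right)} = \left(\frac{1 - 13}{8 \cdot 13} - 20\right) \left(- \frac{11}{2} + \left(-7\right)^{2} - - \frac{147}{2}\right) = \left(\frac{1}{8} \cdot \frac{1}{13} \left(1 - 13\right) - 20\right) \left(- \frac{11}{2} + 49 + \frac{147}{2}\right) = \left(\frac{1}{8} \cdot \frac{1}{13} \left(-12\right) - 20\right) 117 = \left(- \frac{3}{26} - 20\right) 117 = \left(- \frac{523}{26}\right) 117 = - \frac{4707}{2}$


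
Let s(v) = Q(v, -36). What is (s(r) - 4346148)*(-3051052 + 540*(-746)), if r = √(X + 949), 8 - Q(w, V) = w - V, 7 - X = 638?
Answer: 15011222516992 + 3453892*√318 ≈ 1.5011e+13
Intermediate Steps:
X = -631 (X = 7 - 1*638 = 7 - 638 = -631)
Q(w, V) = 8 + V - w (Q(w, V) = 8 - (w - V) = 8 + (V - w) = 8 + V - w)
r = √318 (r = √(-631 + 949) = √318 ≈ 17.833)
s(v) = -28 - v (s(v) = 8 - 36 - v = -28 - v)
(s(r) - 4346148)*(-3051052 + 540*(-746)) = ((-28 - √318) - 4346148)*(-3051052 + 540*(-746)) = (-4346176 - √318)*(-3051052 - 402840) = (-4346176 - √318)*(-3453892) = 15011222516992 + 3453892*√318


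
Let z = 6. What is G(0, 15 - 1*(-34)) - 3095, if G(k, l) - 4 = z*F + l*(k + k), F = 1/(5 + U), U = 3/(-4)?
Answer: -52523/17 ≈ -3089.6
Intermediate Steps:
U = -3/4 (U = 3*(-1/4) = -3/4 ≈ -0.75000)
F = 4/17 (F = 1/(5 - 3/4) = 1/(17/4) = 4/17 ≈ 0.23529)
G(k, l) = 92/17 + 2*k*l (G(k, l) = 4 + (6*(4/17) + l*(k + k)) = 4 + (24/17 + l*(2*k)) = 4 + (24/17 + 2*k*l) = 92/17 + 2*k*l)
G(0, 15 - 1*(-34)) - 3095 = (92/17 + 2*0*(15 - 1*(-34))) - 3095 = (92/17 + 2*0*(15 + 34)) - 3095 = (92/17 + 2*0*49) - 3095 = (92/17 + 0) - 3095 = 92/17 - 3095 = -52523/17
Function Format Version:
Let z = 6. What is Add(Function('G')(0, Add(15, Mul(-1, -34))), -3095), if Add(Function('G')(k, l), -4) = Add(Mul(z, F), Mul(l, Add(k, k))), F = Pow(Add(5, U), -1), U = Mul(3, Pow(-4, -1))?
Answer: Rational(-52523, 17) ≈ -3089.6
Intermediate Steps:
U = Rational(-3, 4) (U = Mul(3, Rational(-1, 4)) = Rational(-3, 4) ≈ -0.75000)
F = Rational(4, 17) (F = Pow(Add(5, Rational(-3, 4)), -1) = Pow(Rational(17, 4), -1) = Rational(4, 17) ≈ 0.23529)
Function('G')(k, l) = Add(Rational(92, 17), Mul(2, k, l)) (Function('G')(k, l) = Add(4, Add(Mul(6, Rational(4, 17)), Mul(l, Add(k, k)))) = Add(4, Add(Rational(24, 17), Mul(l, Mul(2, k)))) = Add(4, Add(Rational(24, 17), Mul(2, k, l))) = Add(Rational(92, 17), Mul(2, k, l)))
Add(Function('G')(0, Add(15, Mul(-1, -34))), -3095) = Add(Add(Rational(92, 17), Mul(2, 0, Add(15, Mul(-1, -34)))), -3095) = Add(Add(Rational(92, 17), Mul(2, 0, Add(15, 34))), -3095) = Add(Add(Rational(92, 17), Mul(2, 0, 49)), -3095) = Add(Add(Rational(92, 17), 0), -3095) = Add(Rational(92, 17), -3095) = Rational(-52523, 17)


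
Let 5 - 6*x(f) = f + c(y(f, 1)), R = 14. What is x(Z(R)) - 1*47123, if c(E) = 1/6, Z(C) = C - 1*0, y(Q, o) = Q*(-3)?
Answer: -1696483/36 ≈ -47125.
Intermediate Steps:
y(Q, o) = -3*Q
Z(C) = C (Z(C) = C + 0 = C)
c(E) = ⅙
x(f) = 29/36 - f/6 (x(f) = ⅚ - (f + ⅙)/6 = ⅚ - (⅙ + f)/6 = ⅚ + (-1/36 - f/6) = 29/36 - f/6)
x(Z(R)) - 1*47123 = (29/36 - ⅙*14) - 1*47123 = (29/36 - 7/3) - 47123 = -55/36 - 47123 = -1696483/36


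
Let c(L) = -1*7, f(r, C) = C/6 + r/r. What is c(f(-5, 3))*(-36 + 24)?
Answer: 84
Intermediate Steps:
f(r, C) = 1 + C/6 (f(r, C) = C*(⅙) + 1 = C/6 + 1 = 1 + C/6)
c(L) = -7
c(f(-5, 3))*(-36 + 24) = -7*(-36 + 24) = -7*(-12) = 84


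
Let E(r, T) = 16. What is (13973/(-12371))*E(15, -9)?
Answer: -2512/139 ≈ -18.072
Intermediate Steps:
(13973/(-12371))*E(15, -9) = (13973/(-12371))*16 = (13973*(-1/12371))*16 = -157/139*16 = -2512/139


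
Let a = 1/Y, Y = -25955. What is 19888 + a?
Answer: 516193039/25955 ≈ 19888.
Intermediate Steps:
a = -1/25955 (a = 1/(-25955) = -1/25955 ≈ -3.8528e-5)
19888 + a = 19888 - 1/25955 = 516193039/25955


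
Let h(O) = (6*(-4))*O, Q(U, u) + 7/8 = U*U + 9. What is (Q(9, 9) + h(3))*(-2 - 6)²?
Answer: 1096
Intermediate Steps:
Q(U, u) = 65/8 + U² (Q(U, u) = -7/8 + (U*U + 9) = -7/8 + (U² + 9) = -7/8 + (9 + U²) = 65/8 + U²)
h(O) = -24*O
(Q(9, 9) + h(3))*(-2 - 6)² = ((65/8 + 9²) - 24*3)*(-2 - 6)² = ((65/8 + 81) - 72)*(-8)² = (713/8 - 72)*64 = (137/8)*64 = 1096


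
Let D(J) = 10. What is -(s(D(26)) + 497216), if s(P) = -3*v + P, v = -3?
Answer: -497235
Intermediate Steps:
s(P) = 9 + P (s(P) = -3*(-3) + P = 9 + P)
-(s(D(26)) + 497216) = -((9 + 10) + 497216) = -(19 + 497216) = -1*497235 = -497235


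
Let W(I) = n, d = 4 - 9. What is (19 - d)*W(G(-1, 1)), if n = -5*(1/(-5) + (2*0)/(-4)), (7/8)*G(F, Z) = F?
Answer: 24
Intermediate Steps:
d = -5
G(F, Z) = 8*F/7
n = 1 (n = -5*(1*(-⅕) + 0*(-¼)) = -5*(-⅕ + 0) = -5*(-⅕) = 1)
W(I) = 1
(19 - d)*W(G(-1, 1)) = (19 - 1*(-5))*1 = (19 + 5)*1 = 24*1 = 24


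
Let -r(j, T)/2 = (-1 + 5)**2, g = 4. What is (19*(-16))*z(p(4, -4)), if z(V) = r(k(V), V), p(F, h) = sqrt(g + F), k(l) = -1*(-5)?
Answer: 9728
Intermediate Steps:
k(l) = 5
p(F, h) = sqrt(4 + F)
r(j, T) = -32 (r(j, T) = -2*(-1 + 5)**2 = -2*4**2 = -2*16 = -32)
z(V) = -32
(19*(-16))*z(p(4, -4)) = (19*(-16))*(-32) = -304*(-32) = 9728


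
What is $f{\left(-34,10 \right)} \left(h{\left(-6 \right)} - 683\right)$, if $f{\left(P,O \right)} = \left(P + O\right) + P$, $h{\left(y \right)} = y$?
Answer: $39962$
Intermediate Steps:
$f{\left(P,O \right)} = O + 2 P$ ($f{\left(P,O \right)} = \left(O + P\right) + P = O + 2 P$)
$f{\left(-34,10 \right)} \left(h{\left(-6 \right)} - 683\right) = \left(10 + 2 \left(-34\right)\right) \left(-6 - 683\right) = \left(10 - 68\right) \left(-689\right) = \left(-58\right) \left(-689\right) = 39962$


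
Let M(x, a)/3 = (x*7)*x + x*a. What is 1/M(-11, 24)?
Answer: 1/1749 ≈ 0.00057176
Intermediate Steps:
M(x, a) = 21*x² + 3*a*x (M(x, a) = 3*((x*7)*x + x*a) = 3*((7*x)*x + a*x) = 3*(7*x² + a*x) = 21*x² + 3*a*x)
1/M(-11, 24) = 1/(3*(-11)*(24 + 7*(-11))) = 1/(3*(-11)*(24 - 77)) = 1/(3*(-11)*(-53)) = 1/1749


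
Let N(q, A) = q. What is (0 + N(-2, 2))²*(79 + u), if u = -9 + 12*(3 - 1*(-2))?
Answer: 520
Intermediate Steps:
u = 51 (u = -9 + 12*(3 + 2) = -9 + 12*5 = -9 + 60 = 51)
(0 + N(-2, 2))²*(79 + u) = (0 - 2)²*(79 + 51) = (-2)²*130 = 4*130 = 520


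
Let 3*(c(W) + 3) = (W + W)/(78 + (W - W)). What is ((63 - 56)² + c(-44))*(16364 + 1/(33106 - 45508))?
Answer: 541663746763/725517 ≈ 7.4659e+5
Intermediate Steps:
c(W) = -3 + W/117 (c(W) = -3 + ((W + W)/(78 + (W - W)))/3 = -3 + ((2*W)/(78 + 0))/3 = -3 + ((2*W)/78)/3 = -3 + ((2*W)*(1/78))/3 = -3 + (W/39)/3 = -3 + W/117)
((63 - 56)² + c(-44))*(16364 + 1/(33106 - 45508)) = ((63 - 56)² + (-3 + (1/117)*(-44)))*(16364 + 1/(33106 - 45508)) = (7² + (-3 - 44/117))*(16364 + 1/(-12402)) = (49 - 395/117)*(16364 - 1/12402) = (5338/117)*(202946327/12402) = 541663746763/725517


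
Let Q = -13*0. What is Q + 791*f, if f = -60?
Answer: -47460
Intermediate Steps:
Q = 0
Q + 791*f = 0 + 791*(-60) = 0 - 47460 = -47460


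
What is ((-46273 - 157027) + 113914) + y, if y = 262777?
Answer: 173391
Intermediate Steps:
((-46273 - 157027) + 113914) + y = ((-46273 - 157027) + 113914) + 262777 = (-203300 + 113914) + 262777 = -89386 + 262777 = 173391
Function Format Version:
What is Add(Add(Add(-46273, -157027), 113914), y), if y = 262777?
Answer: 173391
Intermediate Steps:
Add(Add(Add(-46273, -157027), 113914), y) = Add(Add(Add(-46273, -157027), 113914), 262777) = Add(Add(-203300, 113914), 262777) = Add(-89386, 262777) = 173391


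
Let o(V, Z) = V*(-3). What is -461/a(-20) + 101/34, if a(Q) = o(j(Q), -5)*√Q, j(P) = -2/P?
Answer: 101/34 - 461*I*√5/3 ≈ 2.9706 - 343.61*I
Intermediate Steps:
o(V, Z) = -3*V
a(Q) = 6/√Q (a(Q) = (-(-6)/Q)*√Q = (6/Q)*√Q = 6/√Q)
-461/a(-20) + 101/34 = -461*I*√5/3 + 101/34 = 101/34 - 461*I*√5/3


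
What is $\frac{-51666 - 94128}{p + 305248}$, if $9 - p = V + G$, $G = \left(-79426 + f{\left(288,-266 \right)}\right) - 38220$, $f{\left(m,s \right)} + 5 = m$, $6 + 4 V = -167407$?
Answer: $- \frac{583176}{1857893} \approx -0.31389$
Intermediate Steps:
$V = - \frac{167413}{4}$ ($V = - \frac{3}{2} + \frac{1}{4} \left(-167407\right) = - \frac{3}{2} - \frac{167407}{4} = - \frac{167413}{4} \approx -41853.0$)
$f{\left(m,s \right)} = -5 + m$
$G = -117363$ ($G = \left(-79426 + \left(-5 + 288\right)\right) - 38220 = \left(-79426 + 283\right) - 38220 = -79143 - 38220 = -117363$)
$p = \frac{636901}{4}$ ($p = 9 - \left(- \frac{167413}{4} - 117363\right) = 9 - - \frac{636865}{4} = 9 + \frac{636865}{4} = \frac{636901}{4} \approx 1.5923 \cdot 10^{5}$)
$\frac{-51666 - 94128}{p + 305248} = \frac{-51666 - 94128}{\frac{636901}{4} + 305248} = - \frac{145794}{\frac{1857893}{4}} = \left(-145794\right) \frac{4}{1857893} = - \frac{583176}{1857893}$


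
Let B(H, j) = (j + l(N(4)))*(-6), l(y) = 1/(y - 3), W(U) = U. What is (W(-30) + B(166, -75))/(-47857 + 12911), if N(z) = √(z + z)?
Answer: -219/17473 - 6*√2/17473 ≈ -0.013019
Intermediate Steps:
N(z) = √2*√z (N(z) = √(2*z) = √2*√z)
l(y) = 1/(-3 + y)
B(H, j) = -6*j - 6/(-3 + 2*√2) (B(H, j) = (j + 1/(-3 + √2*√4))*(-6) = (j + 1/(-3 + √2*2))*(-6) = (j + 1/(-3 + 2*√2))*(-6) = -6*j - 6/(-3 + 2*√2))
(W(-30) + B(166, -75))/(-47857 + 12911) = (-30 + (18 - 6*(-75) + 12*√2))/(-47857 + 12911) = (-30 + (18 + 450 + 12*√2))/(-34946) = (-30 + (468 + 12*√2))*(-1/34946) = (438 + 12*√2)*(-1/34946) = -219/17473 - 6*√2/17473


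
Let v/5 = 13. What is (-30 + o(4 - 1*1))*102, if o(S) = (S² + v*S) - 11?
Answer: 16626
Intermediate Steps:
v = 65 (v = 5*13 = 65)
o(S) = -11 + S² + 65*S (o(S) = (S² + 65*S) - 11 = -11 + S² + 65*S)
(-30 + o(4 - 1*1))*102 = (-30 + (-11 + (4 - 1*1)² + 65*(4 - 1*1)))*102 = (-30 + (-11 + (4 - 1)² + 65*(4 - 1)))*102 = (-30 + (-11 + 3² + 65*3))*102 = (-30 + (-11 + 9 + 195))*102 = (-30 + 193)*102 = 163*102 = 16626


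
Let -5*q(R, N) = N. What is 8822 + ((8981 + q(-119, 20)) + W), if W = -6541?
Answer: 11258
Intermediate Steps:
q(R, N) = -N/5
8822 + ((8981 + q(-119, 20)) + W) = 8822 + ((8981 - ⅕*20) - 6541) = 8822 + ((8981 - 4) - 6541) = 8822 + (8977 - 6541) = 8822 + 2436 = 11258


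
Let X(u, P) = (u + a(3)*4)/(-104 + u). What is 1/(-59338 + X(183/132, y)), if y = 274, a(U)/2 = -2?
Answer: -4515/267910427 ≈ -1.6853e-5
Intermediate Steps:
a(U) = -4 (a(U) = 2*(-2) = -4)
X(u, P) = (-16 + u)/(-104 + u) (X(u, P) = (u - 4*4)/(-104 + u) = (u - 16)/(-104 + u) = (-16 + u)/(-104 + u))
1/(-59338 + X(183/132, y)) = 1/(-59338 + (-16 + 183/132)/(-104 + 183/132)) = 1/(-59338 + (-16 + 183*(1/132))/(-104 + 183*(1/132))) = 1/(-59338 + (-16 + 61/44)/(-104 + 61/44)) = 1/(-59338 - 643/44/(-4515/44)) = 1/(-59338 - 44/4515*(-643/44)) = 1/(-59338 + 643/4515) = 1/(-267910427/4515) = -4515/267910427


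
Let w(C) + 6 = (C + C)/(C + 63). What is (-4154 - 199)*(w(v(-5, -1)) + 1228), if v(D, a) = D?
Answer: -154239849/29 ≈ -5.3186e+6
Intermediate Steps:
w(C) = -6 + 2*C/(63 + C) (w(C) = -6 + (C + C)/(C + 63) = -6 + (2*C)/(63 + C) = -6 + 2*C/(63 + C))
(-4154 - 199)*(w(v(-5, -1)) + 1228) = (-4154 - 199)*(2*(-189 - 2*(-5))/(63 - 5) + 1228) = -4353*(2*(-189 + 10)/58 + 1228) = -4353*(2*(1/58)*(-179) + 1228) = -4353*(-179/29 + 1228) = -4353*35433/29 = -154239849/29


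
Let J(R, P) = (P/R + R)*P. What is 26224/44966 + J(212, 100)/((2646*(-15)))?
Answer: 226390354/4729456431 ≈ 0.047868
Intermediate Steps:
J(R, P) = P*(R + P/R) (J(R, P) = (R + P/R)*P = P*(R + P/R))
26224/44966 + J(212, 100)/((2646*(-15))) = 26224/44966 + (100*(100 + 212²)/212)/((2646*(-15))) = 26224*(1/44966) + (100*(1/212)*(100 + 44944))/(-39690) = 13112/22483 + (100*(1/212)*45044)*(-1/39690) = 13112/22483 + (1126100/53)*(-1/39690) = 13112/22483 - 112610/210357 = 226390354/4729456431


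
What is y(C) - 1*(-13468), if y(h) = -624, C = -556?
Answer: 12844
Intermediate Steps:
y(C) - 1*(-13468) = -624 - 1*(-13468) = -624 + 13468 = 12844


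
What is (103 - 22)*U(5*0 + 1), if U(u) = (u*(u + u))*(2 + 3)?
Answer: 810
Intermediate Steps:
U(u) = 10*u² (U(u) = (u*(2*u))*5 = (2*u²)*5 = 10*u²)
(103 - 22)*U(5*0 + 1) = (103 - 22)*(10*(5*0 + 1)²) = 81*(10*(0 + 1)²) = 81*(10*1²) = 81*(10*1) = 81*10 = 810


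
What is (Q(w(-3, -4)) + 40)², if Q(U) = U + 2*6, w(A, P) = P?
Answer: 2304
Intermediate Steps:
Q(U) = 12 + U (Q(U) = U + 12 = 12 + U)
(Q(w(-3, -4)) + 40)² = ((12 - 4) + 40)² = (8 + 40)² = 48² = 2304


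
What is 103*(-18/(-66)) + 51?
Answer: 870/11 ≈ 79.091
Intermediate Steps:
103*(-18/(-66)) + 51 = 103*(-18*(-1/66)) + 51 = 103*(3/11) + 51 = 309/11 + 51 = 870/11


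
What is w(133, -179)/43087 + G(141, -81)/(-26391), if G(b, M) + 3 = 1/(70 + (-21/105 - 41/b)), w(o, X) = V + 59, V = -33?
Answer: 13309602791/18574296756356 ≈ 0.00071656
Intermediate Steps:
w(o, X) = 26 (w(o, X) = -33 + 59 = 26)
G(b, M) = -3 + 1/(349/5 - 41/b) (G(b, M) = -3 + 1/(70 + (-21/105 - 41/b)) = -3 + 1/(70 + (-21*1/105 - 41/b)) = -3 + 1/(70 + (-⅕ - 41/b)) = -3 + 1/(349/5 - 41/b))
w(133, -179)/43087 + G(141, -81)/(-26391) = 26/43087 + ((615 - 1042*141)/(-205 + 349*141))/(-26391) = 26*(1/43087) + ((615 - 146922)/(-205 + 49209))*(-1/26391) = 26/43087 + (-146307/49004)*(-1/26391) = 26/43087 + ((1/49004)*(-146307))*(-1/26391) = 26/43087 - 146307/49004*(-1/26391) = 26/43087 + 48769/431088188 = 13309602791/18574296756356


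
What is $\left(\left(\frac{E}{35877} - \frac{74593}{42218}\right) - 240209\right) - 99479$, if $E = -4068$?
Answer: $- \frac{171504346245951}{504885062} \approx -3.3969 \cdot 10^{5}$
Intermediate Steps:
$\left(\left(\frac{E}{35877} - \frac{74593}{42218}\right) - 240209\right) - 99479 = \left(\left(- \frac{4068}{35877} - \frac{74593}{42218}\right) - 240209\right) - 99479 = \left(\left(\left(-4068\right) \frac{1}{35877} - \frac{74593}{42218}\right) - 240209\right) - 99479 = \left(\left(- \frac{1356}{11959} - \frac{74593}{42218}\right) - 240209\right) - 99479 = \left(- \frac{949305295}{504885062} - 240209\right) - 99479 = - \frac{121278885163253}{504885062} - 99479 = - \frac{171504346245951}{504885062}$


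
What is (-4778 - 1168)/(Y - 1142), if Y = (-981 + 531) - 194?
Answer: 2973/893 ≈ 3.3292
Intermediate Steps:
Y = -644 (Y = -450 - 194 = -644)
(-4778 - 1168)/(Y - 1142) = (-4778 - 1168)/(-644 - 1142) = -5946/(-1786) = -5946*(-1/1786) = 2973/893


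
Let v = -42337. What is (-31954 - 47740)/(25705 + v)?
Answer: 39847/8316 ≈ 4.7916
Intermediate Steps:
(-31954 - 47740)/(25705 + v) = (-31954 - 47740)/(25705 - 42337) = -79694/(-16632) = -79694*(-1/16632) = 39847/8316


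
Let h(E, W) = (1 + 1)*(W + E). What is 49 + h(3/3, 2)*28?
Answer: 217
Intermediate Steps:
h(E, W) = 2*E + 2*W (h(E, W) = 2*(E + W) = 2*E + 2*W)
49 + h(3/3, 2)*28 = 49 + (2*(3/3) + 2*2)*28 = 49 + (2*(3*(⅓)) + 4)*28 = 49 + (2*1 + 4)*28 = 49 + (2 + 4)*28 = 49 + 6*28 = 49 + 168 = 217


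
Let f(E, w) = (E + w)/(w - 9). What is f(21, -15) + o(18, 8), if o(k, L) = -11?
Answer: -45/4 ≈ -11.250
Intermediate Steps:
f(E, w) = (E + w)/(-9 + w)
f(21, -15) + o(18, 8) = (21 - 15)/(-9 - 15) - 11 = 6/(-24) - 11 = -1/24*6 - 11 = -1/4 - 11 = -45/4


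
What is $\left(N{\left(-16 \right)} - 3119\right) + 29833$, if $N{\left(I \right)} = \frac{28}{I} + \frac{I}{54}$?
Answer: $\frac{2884891}{108} \approx 26712.0$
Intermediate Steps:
$N{\left(I \right)} = \frac{28}{I} + \frac{I}{54}$ ($N{\left(I \right)} = \frac{28}{I} + I \frac{1}{54} = \frac{28}{I} + \frac{I}{54}$)
$\left(N{\left(-16 \right)} - 3119\right) + 29833 = \left(\left(\frac{28}{-16} + \frac{1}{54} \left(-16\right)\right) - 3119\right) + 29833 = \left(\left(28 \left(- \frac{1}{16}\right) - \frac{8}{27}\right) - 3119\right) + 29833 = \left(\left(- \frac{7}{4} - \frac{8}{27}\right) - 3119\right) + 29833 = \left(- \frac{221}{108} - 3119\right) + 29833 = - \frac{337073}{108} + 29833 = \frac{2884891}{108}$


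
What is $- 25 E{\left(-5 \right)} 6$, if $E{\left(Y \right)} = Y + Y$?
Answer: $1500$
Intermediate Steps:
$E{\left(Y \right)} = 2 Y$
$- 25 E{\left(-5 \right)} 6 = - 25 \cdot 2 \left(-5\right) 6 = \left(-25\right) \left(-10\right) 6 = 250 \cdot 6 = 1500$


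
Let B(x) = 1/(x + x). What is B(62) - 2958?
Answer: -366791/124 ≈ -2958.0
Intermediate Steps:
B(x) = 1/(2*x)
B(62) - 2958 = (½)/62 - 2958 = (½)*(1/62) - 2958 = 1/124 - 2958 = -366791/124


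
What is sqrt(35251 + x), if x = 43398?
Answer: sqrt(78649) ≈ 280.44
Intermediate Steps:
sqrt(35251 + x) = sqrt(35251 + 43398) = sqrt(78649)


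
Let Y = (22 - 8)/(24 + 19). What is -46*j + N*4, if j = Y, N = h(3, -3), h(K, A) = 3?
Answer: -128/43 ≈ -2.9767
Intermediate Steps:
N = 3
Y = 14/43 ≈ 0.32558
j = 14/43 ≈ 0.32558
-46*j + N*4 = -46*14/43 + 3*4 = -644/43 + 12 = -128/43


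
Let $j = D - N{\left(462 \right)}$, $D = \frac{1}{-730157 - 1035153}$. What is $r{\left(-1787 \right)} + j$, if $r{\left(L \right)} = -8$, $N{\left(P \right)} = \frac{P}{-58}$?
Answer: $- \frac{1765339}{51193990} \approx -0.034483$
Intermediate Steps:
$D = - \frac{1}{1765310}$ ($D = \frac{1}{-1765310} = - \frac{1}{1765310} \approx -5.6647 \cdot 10^{-7}$)
$N{\left(P \right)} = - \frac{P}{58}$ ($N{\left(P \right)} = P \left(- \frac{1}{58}\right) = - \frac{P}{58}$)
$j = \frac{407786581}{51193990}$ ($j = - \frac{1}{1765310} - \left(- \frac{1}{58}\right) 462 = - \frac{1}{1765310} - - \frac{231}{29} = - \frac{1}{1765310} + \frac{231}{29} = \frac{407786581}{51193990} \approx 7.9655$)
$r{\left(-1787 \right)} + j = -8 + \frac{407786581}{51193990} = - \frac{1765339}{51193990}$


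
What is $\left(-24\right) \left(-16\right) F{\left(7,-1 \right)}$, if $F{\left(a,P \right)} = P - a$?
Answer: $-3072$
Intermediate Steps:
$\left(-24\right) \left(-16\right) F{\left(7,-1 \right)} = \left(-24\right) \left(-16\right) \left(-1 - 7\right) = 384 \left(-1 - 7\right) = 384 \left(-8\right) = -3072$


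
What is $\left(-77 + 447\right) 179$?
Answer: $66230$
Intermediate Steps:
$\left(-77 + 447\right) 179 = 370 \cdot 179 = 66230$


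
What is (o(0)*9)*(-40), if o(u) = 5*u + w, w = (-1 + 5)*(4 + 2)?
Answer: -8640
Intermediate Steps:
w = 24 (w = 4*6 = 24)
o(u) = 24 + 5*u (o(u) = 5*u + 24 = 24 + 5*u)
(o(0)*9)*(-40) = ((24 + 5*0)*9)*(-40) = ((24 + 0)*9)*(-40) = (24*9)*(-40) = 216*(-40) = -8640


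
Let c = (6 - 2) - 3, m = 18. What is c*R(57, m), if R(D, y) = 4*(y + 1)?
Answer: 76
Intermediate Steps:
c = 1 (c = 4 - 3 = 1)
R(D, y) = 4 + 4*y (R(D, y) = 4*(1 + y) = 4 + 4*y)
c*R(57, m) = 1*(4 + 4*18) = 1*(4 + 72) = 1*76 = 76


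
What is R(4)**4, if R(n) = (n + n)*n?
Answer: 1048576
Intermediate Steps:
R(n) = 2*n**2 (R(n) = (2*n)*n = 2*n**2)
R(4)**4 = (2*4**2)**4 = (2*16)**4 = 32**4 = 1048576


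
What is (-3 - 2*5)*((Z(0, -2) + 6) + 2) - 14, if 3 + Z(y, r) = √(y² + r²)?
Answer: -105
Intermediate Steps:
Z(y, r) = -3 + √(r² + y²) (Z(y, r) = -3 + √(y² + r²) = -3 + √(r² + y²))
(-3 - 2*5)*((Z(0, -2) + 6) + 2) - 14 = (-3 - 2*5)*(((-3 + √((-2)² + 0²)) + 6) + 2) - 14 = (-3 - 10)*(((-3 + √(4 + 0)) + 6) + 2) - 14 = -13*(((-3 + √4) + 6) + 2) - 14 = -13*(((-3 + 2) + 6) + 2) - 14 = -13*((-1 + 6) + 2) - 14 = -13*(5 + 2) - 14 = -13*7 - 14 = -91 - 14 = -105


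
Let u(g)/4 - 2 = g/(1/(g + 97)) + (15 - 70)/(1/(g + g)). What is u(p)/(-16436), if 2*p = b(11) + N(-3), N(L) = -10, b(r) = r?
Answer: 17/16436 ≈ 0.0010343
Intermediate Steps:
p = ½ (p = (11 - 10)/2 = (½)*1 = ½ ≈ 0.50000)
u(g) = 8 - 440*g + 4*g*(97 + g) (u(g) = 8 + 4*(g/(1/(g + 97)) + (15 - 70)/(1/(g + g))) = 8 + 4*(g/(1/(97 + g)) - 55*2*g) = 8 + 4*(g*(97 + g) - 55*2*g) = 8 + 4*(g*(97 + g) - 110*g) = 8 + 4*(-110*g + g*(97 + g)) = 8 + (-440*g + 4*g*(97 + g)) = 8 - 440*g + 4*g*(97 + g))
u(p)/(-16436) = (8 - 52*½ + 4*(½)²)/(-16436) = (8 - 26 + 4*(¼))*(-1/16436) = (8 - 26 + 1)*(-1/16436) = -17*(-1/16436) = 17/16436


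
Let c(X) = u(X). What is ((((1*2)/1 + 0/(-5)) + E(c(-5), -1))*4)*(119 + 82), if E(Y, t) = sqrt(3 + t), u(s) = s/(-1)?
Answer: 1608 + 804*sqrt(2) ≈ 2745.0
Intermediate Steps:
u(s) = -s (u(s) = s*(-1) = -s)
c(X) = -X
((((1*2)/1 + 0/(-5)) + E(c(-5), -1))*4)*(119 + 82) = ((((1*2)/1 + 0/(-5)) + sqrt(3 - 1))*4)*(119 + 82) = (((2*1 + 0*(-1/5)) + sqrt(2))*4)*201 = (((2 + 0) + sqrt(2))*4)*201 = ((2 + sqrt(2))*4)*201 = (8 + 4*sqrt(2))*201 = 1608 + 804*sqrt(2)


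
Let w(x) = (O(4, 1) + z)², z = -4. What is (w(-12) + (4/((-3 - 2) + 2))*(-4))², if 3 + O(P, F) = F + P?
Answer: 784/9 ≈ 87.111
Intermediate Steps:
O(P, F) = -3 + F + P (O(P, F) = -3 + (F + P) = -3 + F + P)
w(x) = 4 (w(x) = ((-3 + 1 + 4) - 4)² = (2 - 4)² = (-2)² = 4)
(w(-12) + (4/((-3 - 2) + 2))*(-4))² = (4 + (4/((-3 - 2) + 2))*(-4))² = (4 + (4/(-5 + 2))*(-4))² = (4 + (4/(-3))*(-4))² = (4 + (4*(-⅓))*(-4))² = (4 - 4/3*(-4))² = (4 + 16/3)² = (28/3)² = 784/9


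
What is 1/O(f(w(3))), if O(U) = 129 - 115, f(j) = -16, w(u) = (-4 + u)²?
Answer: 1/14 ≈ 0.071429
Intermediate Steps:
O(U) = 14
1/O(f(w(3))) = 1/14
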